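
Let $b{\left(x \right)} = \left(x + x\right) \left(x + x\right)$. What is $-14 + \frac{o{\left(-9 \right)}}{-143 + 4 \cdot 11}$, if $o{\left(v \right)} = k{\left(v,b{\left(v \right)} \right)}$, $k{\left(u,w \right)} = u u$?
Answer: $- \frac{163}{11} \approx -14.818$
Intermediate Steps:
$b{\left(x \right)} = 4 x^{2}$ ($b{\left(x \right)} = 2 x 2 x = 4 x^{2}$)
$k{\left(u,w \right)} = u^{2}$
$o{\left(v \right)} = v^{2}$
$-14 + \frac{o{\left(-9 \right)}}{-143 + 4 \cdot 11} = -14 + \frac{\left(-9\right)^{2}}{-143 + 4 \cdot 11} = -14 + \frac{81}{-143 + 44} = -14 + \frac{81}{-99} = -14 + 81 \left(- \frac{1}{99}\right) = -14 - \frac{9}{11} = - \frac{163}{11}$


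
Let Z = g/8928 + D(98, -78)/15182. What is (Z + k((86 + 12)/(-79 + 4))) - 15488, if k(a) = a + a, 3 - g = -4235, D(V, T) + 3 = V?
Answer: -13122552398543/847155600 ≈ -15490.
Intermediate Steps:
D(V, T) = -3 + V
g = 4238 (g = 3 - 1*(-4235) = 3 + 4235 = 4238)
k(a) = 2*a
Z = 16297369/33886224 (Z = 4238/8928 + (-3 + 98)/15182 = 4238*(1/8928) + 95*(1/15182) = 2119/4464 + 95/15182 = 16297369/33886224 ≈ 0.48094)
(Z + k((86 + 12)/(-79 + 4))) - 15488 = (16297369/33886224 + 2*((86 + 12)/(-79 + 4))) - 15488 = (16297369/33886224 + 2*(98/(-75))) - 15488 = (16297369/33886224 + 2*(98*(-1/75))) - 15488 = (16297369/33886224 + 2*(-98/75)) - 15488 = (16297369/33886224 - 196/75) - 15488 = -1806465743/847155600 - 15488 = -13122552398543/847155600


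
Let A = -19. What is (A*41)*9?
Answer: -7011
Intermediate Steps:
(A*41)*9 = -19*41*9 = -779*9 = -7011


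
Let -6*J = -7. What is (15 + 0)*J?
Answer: 35/2 ≈ 17.500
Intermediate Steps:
J = 7/6 (J = -1/6*(-7) = 7/6 ≈ 1.1667)
(15 + 0)*J = (15 + 0)*(7/6) = 15*(7/6) = 35/2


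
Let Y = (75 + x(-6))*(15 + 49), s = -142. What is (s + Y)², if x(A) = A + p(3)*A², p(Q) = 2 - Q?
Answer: 3880900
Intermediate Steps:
x(A) = A - A² (x(A) = A + (2 - 1*3)*A² = A + (2 - 3)*A² = A - A²)
Y = 2112 (Y = (75 - 6*(1 - 1*(-6)))*(15 + 49) = (75 - 6*(1 + 6))*64 = (75 - 6*7)*64 = (75 - 42)*64 = 33*64 = 2112)
(s + Y)² = (-142 + 2112)² = 1970² = 3880900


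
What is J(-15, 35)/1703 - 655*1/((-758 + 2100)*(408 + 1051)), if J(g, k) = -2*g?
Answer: 57623875/3334436534 ≈ 0.017281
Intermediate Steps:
J(-15, 35)/1703 - 655*1/((-758 + 2100)*(408 + 1051)) = -2*(-15)/1703 - 655*1/((-758 + 2100)*(408 + 1051)) = 30*(1/1703) - 655/(1342*1459) = 30/1703 - 655/1957978 = 57623875/3334436534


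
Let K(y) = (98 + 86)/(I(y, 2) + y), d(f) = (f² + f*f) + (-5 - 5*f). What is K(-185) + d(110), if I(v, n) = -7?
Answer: 567457/24 ≈ 23644.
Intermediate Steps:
d(f) = -5 - 5*f + 2*f² (d(f) = (f² + f²) + (-5 - 5*f) = 2*f² + (-5 - 5*f) = -5 - 5*f + 2*f²)
K(y) = 184/(-7 + y) (K(y) = (98 + 86)/(-7 + y) = 184/(-7 + y))
K(-185) + d(110) = 184/(-7 - 185) + (-5 - 5*110 + 2*110²) = 184/(-192) + (-5 - 550 + 2*12100) = 184*(-1/192) + (-5 - 550 + 24200) = -23/24 + 23645 = 567457/24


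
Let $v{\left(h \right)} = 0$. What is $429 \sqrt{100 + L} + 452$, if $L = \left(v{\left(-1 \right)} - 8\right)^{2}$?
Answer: $452 + 858 \sqrt{41} \approx 5945.9$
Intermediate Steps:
$L = 64$ ($L = \left(0 - 8\right)^{2} = \left(-8\right)^{2} = 64$)
$429 \sqrt{100 + L} + 452 = 429 \sqrt{100 + 64} + 452 = 429 \sqrt{164} + 452 = 429 \cdot 2 \sqrt{41} + 452 = 858 \sqrt{41} + 452 = 452 + 858 \sqrt{41}$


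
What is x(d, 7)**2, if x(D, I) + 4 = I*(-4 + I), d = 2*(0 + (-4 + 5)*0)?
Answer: 289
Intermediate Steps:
d = 0 (d = 2*(0 + 1*0) = 2*(0 + 0) = 2*0 = 0)
x(D, I) = -4 + I*(-4 + I)
x(d, 7)**2 = (-4 + 7**2 - 4*7)**2 = (-4 + 49 - 28)**2 = 17**2 = 289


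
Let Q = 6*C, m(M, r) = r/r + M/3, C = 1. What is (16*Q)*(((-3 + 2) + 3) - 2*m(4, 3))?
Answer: -256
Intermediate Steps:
m(M, r) = 1 + M/3 (m(M, r) = 1 + M*(1/3) = 1 + M/3)
Q = 6 (Q = 6*1 = 6)
(16*Q)*(((-3 + 2) + 3) - 2*m(4, 3)) = (16*6)*(((-3 + 2) + 3) - 2*(1 + (1/3)*4)) = 96*((-1 + 3) - 2*(1 + 4/3)) = 96*(2 - 2*7/3) = 96*(2 - 14/3) = 96*(-8/3) = -256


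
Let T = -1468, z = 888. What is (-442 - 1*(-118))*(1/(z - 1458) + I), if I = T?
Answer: 45185094/95 ≈ 4.7563e+5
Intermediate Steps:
I = -1468
(-442 - 1*(-118))*(1/(z - 1458) + I) = (-442 - 1*(-118))*(1/(888 - 1458) - 1468) = (-442 + 118)*(1/(-570) - 1468) = -324*(-1/570 - 1468) = -324*(-836761/570) = 45185094/95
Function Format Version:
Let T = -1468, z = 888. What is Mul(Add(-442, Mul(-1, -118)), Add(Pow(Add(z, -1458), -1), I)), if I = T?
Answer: Rational(45185094, 95) ≈ 4.7563e+5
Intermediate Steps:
I = -1468
Mul(Add(-442, Mul(-1, -118)), Add(Pow(Add(z, -1458), -1), I)) = Mul(Add(-442, Mul(-1, -118)), Add(Pow(Add(888, -1458), -1), -1468)) = Mul(Add(-442, 118), Add(Pow(-570, -1), -1468)) = Mul(-324, Add(Rational(-1, 570), -1468)) = Mul(-324, Rational(-836761, 570)) = Rational(45185094, 95)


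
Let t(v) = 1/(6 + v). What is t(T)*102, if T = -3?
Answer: 34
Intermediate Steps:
t(T)*102 = 102/(6 - 3) = 102/3 = (⅓)*102 = 34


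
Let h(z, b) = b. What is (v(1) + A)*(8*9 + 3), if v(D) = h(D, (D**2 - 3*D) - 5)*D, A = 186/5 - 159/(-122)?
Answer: 288255/122 ≈ 2362.7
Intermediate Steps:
A = 23487/610 (A = 186*(1/5) - 159*(-1/122) = 186/5 + 159/122 = 23487/610 ≈ 38.503)
v(D) = D*(-5 + D**2 - 3*D) (v(D) = ((D**2 - 3*D) - 5)*D = (-5 + D**2 - 3*D)*D = D*(-5 + D**2 - 3*D))
(v(1) + A)*(8*9 + 3) = (1*(-5 + 1**2 - 3*1) + 23487/610)*(8*9 + 3) = (1*(-5 + 1 - 3) + 23487/610)*(72 + 3) = (1*(-7) + 23487/610)*75 = (-7 + 23487/610)*75 = (19217/610)*75 = 288255/122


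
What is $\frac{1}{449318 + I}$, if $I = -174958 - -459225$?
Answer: $\frac{1}{733585} \approx 1.3632 \cdot 10^{-6}$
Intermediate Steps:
$I = 284267$ ($I = -174958 + 459225 = 284267$)
$\frac{1}{449318 + I} = \frac{1}{449318 + 284267} = \frac{1}{733585}$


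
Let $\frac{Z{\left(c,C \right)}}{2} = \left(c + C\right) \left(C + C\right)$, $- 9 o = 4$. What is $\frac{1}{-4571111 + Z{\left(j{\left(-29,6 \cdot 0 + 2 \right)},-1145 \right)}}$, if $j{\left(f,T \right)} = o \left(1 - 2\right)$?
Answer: $\frac{9}{6038581} \approx 1.4904 \cdot 10^{-6}$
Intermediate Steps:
$o = - \frac{4}{9}$ ($o = \left(- \frac{1}{9}\right) 4 = - \frac{4}{9} \approx -0.44444$)
$j{\left(f,T \right)} = \frac{4}{9}$ ($j{\left(f,T \right)} = - \frac{4 \left(1 - 2\right)}{9} = \left(- \frac{4}{9}\right) \left(-1\right) = \frac{4}{9}$)
$Z{\left(c,C \right)} = 4 C \left(C + c\right)$ ($Z{\left(c,C \right)} = 2 \left(c + C\right) \left(C + C\right) = 2 \left(C + c\right) 2 C = 2 \cdot 2 C \left(C + c\right) = 4 C \left(C + c\right)$)
$\frac{1}{-4571111 + Z{\left(j{\left(-29,6 \cdot 0 + 2 \right)},-1145 \right)}} = \frac{1}{-4571111 + 4 \left(-1145\right) \left(-1145 + \frac{4}{9}\right)} = \frac{1}{-4571111 + 4 \left(-1145\right) \left(- \frac{10301}{9}\right)} = \frac{1}{-4571111 + \frac{47178580}{9}} = \frac{1}{\frac{6038581}{9}} = \frac{9}{6038581}$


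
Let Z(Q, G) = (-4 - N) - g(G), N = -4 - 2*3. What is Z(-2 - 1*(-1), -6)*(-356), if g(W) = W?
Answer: -4272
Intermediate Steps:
N = -10 (N = -4 - 6 = -10)
Z(Q, G) = 6 - G (Z(Q, G) = (-4 - 1*(-10)) - G = (-4 + 10) - G = 6 - G)
Z(-2 - 1*(-1), -6)*(-356) = (6 - 1*(-6))*(-356) = (6 + 6)*(-356) = 12*(-356) = -4272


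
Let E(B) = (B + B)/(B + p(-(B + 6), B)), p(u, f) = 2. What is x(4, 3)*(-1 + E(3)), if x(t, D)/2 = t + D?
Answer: 14/5 ≈ 2.8000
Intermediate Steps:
x(t, D) = 2*D + 2*t (x(t, D) = 2*(t + D) = 2*(D + t) = 2*D + 2*t)
E(B) = 2*B/(2 + B) (E(B) = (B + B)/(B + 2) = (2*B)/(2 + B) = 2*B/(2 + B))
x(4, 3)*(-1 + E(3)) = (2*3 + 2*4)*(-1 + 2*3/(2 + 3)) = (6 + 8)*(-1 + 2*3/5) = 14*(-1 + 2*3*(⅕)) = 14*(-1 + 6/5) = 14*(⅕) = 14/5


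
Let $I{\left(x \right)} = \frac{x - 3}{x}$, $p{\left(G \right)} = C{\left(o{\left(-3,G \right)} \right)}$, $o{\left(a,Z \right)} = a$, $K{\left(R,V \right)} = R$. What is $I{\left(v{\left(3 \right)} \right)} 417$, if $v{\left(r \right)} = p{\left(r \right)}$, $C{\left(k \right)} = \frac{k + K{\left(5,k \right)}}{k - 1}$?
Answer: $2919$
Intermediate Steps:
$C{\left(k \right)} = \frac{5 + k}{-1 + k}$ ($C{\left(k \right)} = \frac{k + 5}{k - 1} = \frac{5 + k}{-1 + k}$)
$p{\left(G \right)} = - \frac{1}{2}$ ($p{\left(G \right)} = \frac{5 - 3}{-1 - 3} = \frac{1}{-4} \cdot 2 = \left(- \frac{1}{4}\right) 2 = - \frac{1}{2}$)
$v{\left(r \right)} = - \frac{1}{2}$
$I{\left(x \right)} = \frac{-3 + x}{x}$
$I{\left(v{\left(3 \right)} \right)} 417 = \frac{-3 - \frac{1}{2}}{- \frac{1}{2}} \cdot 417 = \left(-2\right) \left(- \frac{7}{2}\right) 417 = 7 \cdot 417 = 2919$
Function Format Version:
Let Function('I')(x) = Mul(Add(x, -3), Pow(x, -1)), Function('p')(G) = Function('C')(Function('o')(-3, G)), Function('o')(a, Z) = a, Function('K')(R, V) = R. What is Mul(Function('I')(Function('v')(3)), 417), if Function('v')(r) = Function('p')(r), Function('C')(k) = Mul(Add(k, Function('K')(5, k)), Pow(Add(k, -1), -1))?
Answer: 2919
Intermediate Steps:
Function('C')(k) = Mul(Pow(Add(-1, k), -1), Add(5, k)) (Function('C')(k) = Mul(Add(k, 5), Pow(Add(k, -1), -1)) = Mul(Add(5, k), Pow(Add(-1, k), -1)) = Mul(Pow(Add(-1, k), -1), Add(5, k)))
Function('p')(G) = Rational(-1, 2) (Function('p')(G) = Mul(Pow(Add(-1, -3), -1), Add(5, -3)) = Mul(Pow(-4, -1), 2) = Mul(Rational(-1, 4), 2) = Rational(-1, 2))
Function('v')(r) = Rational(-1, 2)
Function('I')(x) = Mul(Pow(x, -1), Add(-3, x)) (Function('I')(x) = Mul(Add(-3, x), Pow(x, -1)) = Mul(Pow(x, -1), Add(-3, x)))
Mul(Function('I')(Function('v')(3)), 417) = Mul(Mul(Pow(Rational(-1, 2), -1), Add(-3, Rational(-1, 2))), 417) = Mul(Mul(-2, Rational(-7, 2)), 417) = Mul(7, 417) = 2919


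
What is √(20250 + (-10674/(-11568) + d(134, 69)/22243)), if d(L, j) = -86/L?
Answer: 7*√852980558304638694710/1436630884 ≈ 142.31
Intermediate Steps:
√(20250 + (-10674/(-11568) + d(134, 69)/22243)) = √(20250 + (-10674/(-11568) - 86/134/22243)) = √(20250 + (-10674*(-1/11568) - 86*1/134*(1/22243))) = √(20250 + (1779/1928 - 43/67*1/22243)) = √(20250 + (1779/1928 - 43/1490281)) = √(20250 + 2651126995/2873261768) = √(58186201928995/2873261768) = 7*√852980558304638694710/1436630884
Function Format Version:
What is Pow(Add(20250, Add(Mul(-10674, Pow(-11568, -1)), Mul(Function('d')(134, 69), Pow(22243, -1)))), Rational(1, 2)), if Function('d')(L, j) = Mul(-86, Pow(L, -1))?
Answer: Mul(Rational(7, 1436630884), Pow(852980558304638694710, Rational(1, 2))) ≈ 142.31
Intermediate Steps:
Pow(Add(20250, Add(Mul(-10674, Pow(-11568, -1)), Mul(Function('d')(134, 69), Pow(22243, -1)))), Rational(1, 2)) = Pow(Add(20250, Add(Mul(-10674, Pow(-11568, -1)), Mul(Mul(-86, Pow(134, -1)), Pow(22243, -1)))), Rational(1, 2)) = Pow(Add(20250, Add(Mul(-10674, Rational(-1, 11568)), Mul(Mul(-86, Rational(1, 134)), Rational(1, 22243)))), Rational(1, 2)) = Pow(Add(20250, Add(Rational(1779, 1928), Mul(Rational(-43, 67), Rational(1, 22243)))), Rational(1, 2)) = Pow(Add(20250, Add(Rational(1779, 1928), Rational(-43, 1490281))), Rational(1, 2)) = Pow(Add(20250, Rational(2651126995, 2873261768)), Rational(1, 2)) = Pow(Rational(58186201928995, 2873261768), Rational(1, 2)) = Mul(Rational(7, 1436630884), Pow(852980558304638694710, Rational(1, 2)))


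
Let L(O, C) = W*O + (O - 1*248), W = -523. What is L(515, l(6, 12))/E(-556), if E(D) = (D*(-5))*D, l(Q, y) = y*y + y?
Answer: 134539/772840 ≈ 0.17408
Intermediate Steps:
l(Q, y) = y + y² (l(Q, y) = y² + y = y + y²)
L(O, C) = -248 - 522*O (L(O, C) = -523*O + (O - 1*248) = -523*O + (O - 248) = -523*O + (-248 + O) = -248 - 522*O)
E(D) = -5*D² (E(D) = (-5*D)*D = -5*D²)
L(515, l(6, 12))/E(-556) = (-248 - 522*515)/((-5*(-556)²)) = (-248 - 268830)/((-5*309136)) = -269078/(-1545680) = -269078*(-1/1545680) = 134539/772840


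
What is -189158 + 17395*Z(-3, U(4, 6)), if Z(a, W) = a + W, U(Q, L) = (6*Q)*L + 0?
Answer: 2263537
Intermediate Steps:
U(Q, L) = 6*L*Q (U(Q, L) = 6*L*Q + 0 = 6*L*Q)
Z(a, W) = W + a
-189158 + 17395*Z(-3, U(4, 6)) = -189158 + 17395*(6*6*4 - 3) = -189158 + 17395*(144 - 3) = -189158 + 17395*141 = -189158 + 2452695 = 2263537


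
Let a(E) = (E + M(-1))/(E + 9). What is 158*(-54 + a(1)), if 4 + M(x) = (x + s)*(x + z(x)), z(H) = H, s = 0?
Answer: -42739/5 ≈ -8547.8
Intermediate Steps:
M(x) = -4 + 2*x**2 (M(x) = -4 + (x + 0)*(x + x) = -4 + x*(2*x) = -4 + 2*x**2)
a(E) = (-2 + E)/(9 + E) (a(E) = (E + (-4 + 2*(-1)**2))/(E + 9) = (E + (-4 + 2*1))/(9 + E) = (E + (-4 + 2))/(9 + E) = (E - 2)/(9 + E) = (-2 + E)/(9 + E))
158*(-54 + a(1)) = 158*(-54 + (-2 + 1)/(9 + 1)) = 158*(-54 - 1/10) = 158*(-541/10) = -42739/5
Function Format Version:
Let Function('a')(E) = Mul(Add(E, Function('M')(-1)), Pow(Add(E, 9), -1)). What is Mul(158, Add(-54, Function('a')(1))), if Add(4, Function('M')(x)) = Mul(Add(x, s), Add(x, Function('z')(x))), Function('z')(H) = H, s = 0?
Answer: Rational(-42739, 5) ≈ -8547.8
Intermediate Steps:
Function('M')(x) = Add(-4, Mul(2, Pow(x, 2))) (Function('M')(x) = Add(-4, Mul(Add(x, 0), Add(x, x))) = Add(-4, Mul(x, Mul(2, x))) = Add(-4, Mul(2, Pow(x, 2))))
Function('a')(E) = Mul(Pow(Add(9, E), -1), Add(-2, E)) (Function('a')(E) = Mul(Add(E, Add(-4, Mul(2, Pow(-1, 2)))), Pow(Add(E, 9), -1)) = Mul(Add(E, Add(-4, Mul(2, 1))), Pow(Add(9, E), -1)) = Mul(Add(E, Add(-4, 2)), Pow(Add(9, E), -1)) = Mul(Add(E, -2), Pow(Add(9, E), -1)) = Mul(Add(-2, E), Pow(Add(9, E), -1)) = Mul(Pow(Add(9, E), -1), Add(-2, E)))
Mul(158, Add(-54, Function('a')(1))) = Mul(158, Add(-54, Mul(Pow(Add(9, 1), -1), Add(-2, 1)))) = Mul(158, Add(-54, Mul(Pow(10, -1), -1))) = Mul(158, Add(-54, Mul(Rational(1, 10), -1))) = Mul(158, Add(-54, Rational(-1, 10))) = Mul(158, Rational(-541, 10)) = Rational(-42739, 5)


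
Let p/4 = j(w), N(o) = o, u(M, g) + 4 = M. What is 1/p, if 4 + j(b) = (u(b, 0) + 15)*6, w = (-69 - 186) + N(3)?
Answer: -1/5800 ≈ -0.00017241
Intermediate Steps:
u(M, g) = -4 + M
w = -252 (w = (-69 - 186) + 3 = -255 + 3 = -252)
j(b) = 62 + 6*b (j(b) = -4 + ((-4 + b) + 15)*6 = -4 + (11 + b)*6 = -4 + (66 + 6*b) = 62 + 6*b)
p = -5800 (p = 4*(62 + 6*(-252)) = 4*(62 - 1512) = 4*(-1450) = -5800)
1/p = 1/(-5800) = -1/5800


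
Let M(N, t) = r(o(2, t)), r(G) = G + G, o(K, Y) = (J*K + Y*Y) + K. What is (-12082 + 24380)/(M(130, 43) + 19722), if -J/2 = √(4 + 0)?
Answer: 559/1064 ≈ 0.52538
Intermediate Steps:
J = -4 (J = -2*√(4 + 0) = -2*√4 = -2*2 = -4)
o(K, Y) = Y² - 3*K (o(K, Y) = (-4*K + Y*Y) + K = (-4*K + Y²) + K = (Y² - 4*K) + K = Y² - 3*K)
r(G) = 2*G
M(N, t) = -12 + 2*t² (M(N, t) = 2*(t² - 3*2) = 2*(t² - 6) = 2*(-6 + t²) = -12 + 2*t²)
(-12082 + 24380)/(M(130, 43) + 19722) = (-12082 + 24380)/((-12 + 2*43²) + 19722) = 12298/((-12 + 2*1849) + 19722) = 12298/((-12 + 3698) + 19722) = 12298/(3686 + 19722) = 12298/23408 = 12298*(1/23408) = 559/1064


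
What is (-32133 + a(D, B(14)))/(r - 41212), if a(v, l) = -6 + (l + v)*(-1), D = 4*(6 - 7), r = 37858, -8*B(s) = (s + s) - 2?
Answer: 2989/312 ≈ 9.5801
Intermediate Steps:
B(s) = ¼ - s/4 (B(s) = -((s + s) - 2)/8 = -(2*s - 2)/8 = -(-2 + 2*s)/8 = ¼ - s/4)
D = -4 (D = 4*(-1) = -4)
a(v, l) = -6 - l - v (a(v, l) = -6 + (-l - v) = -6 - l - v)
(-32133 + a(D, B(14)))/(r - 41212) = (-32133 + (-6 - (¼ - ¼*14) - 1*(-4)))/(37858 - 41212) = (-32133 + (-6 - (¼ - 7/2) + 4))/(-3354) = (-32133 + (-6 - 1*(-13/4) + 4))*(-1/3354) = (-32133 + (-6 + 13/4 + 4))*(-1/3354) = (-32133 + 5/4)*(-1/3354) = -128527/4*(-1/3354) = 2989/312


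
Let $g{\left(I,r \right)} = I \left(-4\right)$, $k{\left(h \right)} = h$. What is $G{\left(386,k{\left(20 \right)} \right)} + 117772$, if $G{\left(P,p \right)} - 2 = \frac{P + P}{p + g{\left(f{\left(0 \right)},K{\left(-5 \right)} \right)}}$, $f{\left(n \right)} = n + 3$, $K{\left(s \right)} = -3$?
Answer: $\frac{235741}{2} \approx 1.1787 \cdot 10^{5}$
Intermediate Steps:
$f{\left(n \right)} = 3 + n$
$g{\left(I,r \right)} = - 4 I$
$G{\left(P,p \right)} = 2 + \frac{2 P}{-12 + p}$ ($G{\left(P,p \right)} = 2 + \frac{P + P}{p - 4 \left(3 + 0\right)} = 2 + \frac{2 P}{p - 12} = 2 + \frac{2 P}{-12 + p}$)
$G{\left(386,k{\left(20 \right)} \right)} + 117772 = \frac{2 \left(-12 + 386 + 20\right)}{-12 + 20} + 117772 = 2 \cdot \frac{1}{8} \cdot 394 + 117772 = \frac{197}{2} + 117772 = \frac{235741}{2}$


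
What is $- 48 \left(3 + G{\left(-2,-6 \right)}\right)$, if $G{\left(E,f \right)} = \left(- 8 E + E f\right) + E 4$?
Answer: $-1104$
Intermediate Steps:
$G{\left(E,f \right)} = - 4 E + E f$ ($G{\left(E,f \right)} = \left(- 8 E + E f\right) + 4 E = - 4 E + E f$)
$- 48 \left(3 + G{\left(-2,-6 \right)}\right) = - 48 \left(3 - 2 \left(-4 - 6\right)\right) = - 48 \left(3 - -20\right) = - 48 \left(3 + 20\right) = \left(-48\right) 23 = -1104$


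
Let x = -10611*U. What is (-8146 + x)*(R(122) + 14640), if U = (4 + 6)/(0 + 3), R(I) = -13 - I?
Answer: -631199580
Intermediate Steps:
U = 10/3 ≈ 3.3333
x = -35370 (x = -10611*10/3 = -35370)
(-8146 + x)*(R(122) + 14640) = (-8146 - 35370)*((-13 - 1*122) + 14640) = -43516*((-13 - 122) + 14640) = -43516*(-135 + 14640) = -43516*14505 = -631199580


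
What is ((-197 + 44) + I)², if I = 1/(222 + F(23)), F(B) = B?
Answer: 1405050256/60025 ≈ 23408.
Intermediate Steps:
I = 1/245 (I = 1/(222 + 23) = 1/245 ≈ 0.0040816)
((-197 + 44) + I)² = ((-197 + 44) + 1/245)² = (-153 + 1/245)² = (-37484/245)² = 1405050256/60025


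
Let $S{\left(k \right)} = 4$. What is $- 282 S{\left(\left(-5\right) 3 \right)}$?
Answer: $-1128$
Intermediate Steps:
$- 282 S{\left(\left(-5\right) 3 \right)} = \left(-282\right) 4 = -1128$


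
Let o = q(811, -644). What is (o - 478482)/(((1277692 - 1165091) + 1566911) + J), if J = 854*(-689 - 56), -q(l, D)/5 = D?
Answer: -237631/521641 ≈ -0.45554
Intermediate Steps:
q(l, D) = -5*D
J = -636230 (J = 854*(-745) = -636230)
o = 3220 (o = -5*(-644) = 3220)
(o - 478482)/(((1277692 - 1165091) + 1566911) + J) = (3220 - 478482)/(((1277692 - 1165091) + 1566911) - 636230) = -475262/((112601 + 1566911) - 636230) = -475262/(1679512 - 636230) = -475262/1043282 = -475262*1/1043282 = -237631/521641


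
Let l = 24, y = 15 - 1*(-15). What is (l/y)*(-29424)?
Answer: -117696/5 ≈ -23539.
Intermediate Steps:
y = 30 (y = 15 + 15 = 30)
(l/y)*(-29424) = (24/30)*(-29424) = (24*(1/30))*(-29424) = (4/5)*(-29424) = -117696/5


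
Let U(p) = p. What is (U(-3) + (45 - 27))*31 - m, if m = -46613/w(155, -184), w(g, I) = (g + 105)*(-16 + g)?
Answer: 16851713/36140 ≈ 466.29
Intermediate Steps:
w(g, I) = (-16 + g)*(105 + g) (w(g, I) = (105 + g)*(-16 + g) = (-16 + g)*(105 + g))
m = -46613/36140 (m = -46613/(-1680 + 155² + 89*155) = -46613/(-1680 + 24025 + 13795) = -46613/36140 ≈ -1.2898)
(U(-3) + (45 - 27))*31 - m = (-3 + (45 - 27))*31 - 1*(-46613/36140) = (-3 + 18)*31 + 46613/36140 = 15*31 + 46613/36140 = 465 + 46613/36140 = 16851713/36140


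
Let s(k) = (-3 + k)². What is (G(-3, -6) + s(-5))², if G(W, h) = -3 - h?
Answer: 4489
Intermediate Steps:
(G(-3, -6) + s(-5))² = ((-3 - 1*(-6)) + (-3 - 5)²)² = ((-3 + 6) + (-8)²)² = (3 + 64)² = 67² = 4489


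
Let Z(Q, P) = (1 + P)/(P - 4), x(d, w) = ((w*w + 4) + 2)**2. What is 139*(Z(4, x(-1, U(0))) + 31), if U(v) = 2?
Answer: 427703/96 ≈ 4455.2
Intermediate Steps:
x(d, w) = (6 + w**2)**2 (x(d, w) = ((w**2 + 4) + 2)**2 = ((4 + w**2) + 2)**2 = (6 + w**2)**2)
Z(Q, P) = (1 + P)/(-4 + P)
139*(Z(4, x(-1, U(0))) + 31) = 139*((1 + (6 + 2**2)**2)/(-4 + (6 + 2**2)**2) + 31) = 139*((1 + (6 + 4)**2)/(-4 + (6 + 4)**2) + 31) = 139*((1 + 10**2)/(-4 + 10**2) + 31) = 139*((1 + 100)/(-4 + 100) + 31) = 139*(101/96 + 31) = 139*(3077/96) = 427703/96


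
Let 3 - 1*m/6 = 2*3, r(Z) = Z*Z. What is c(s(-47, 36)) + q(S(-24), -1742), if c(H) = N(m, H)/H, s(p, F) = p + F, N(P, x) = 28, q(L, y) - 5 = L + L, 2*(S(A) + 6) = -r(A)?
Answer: -6441/11 ≈ -585.54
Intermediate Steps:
r(Z) = Z²
S(A) = -6 - A²/2 (S(A) = -6 + (-A²)/2 = -6 - A²/2)
q(L, y) = 5 + 2*L (q(L, y) = 5 + (L + L) = 5 + 2*L)
m = -18 (m = 18 - 12*3 = 18 - 6*6 = 18 - 36 = -18)
s(p, F) = F + p
c(H) = 28/H
c(s(-47, 36)) + q(S(-24), -1742) = 28/(36 - 47) + (5 + 2*(-6 - ½*(-24)²)) = 28/(-11) + (5 + 2*(-6 - ½*576)) = 28*(-1/11) + (5 + 2*(-6 - 288)) = -28/11 + (5 + 2*(-294)) = -28/11 + (5 - 588) = -28/11 - 583 = -6441/11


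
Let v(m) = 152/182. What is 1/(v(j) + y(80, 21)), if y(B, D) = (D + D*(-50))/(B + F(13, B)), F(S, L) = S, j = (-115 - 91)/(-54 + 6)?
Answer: -2821/28857 ≈ -0.097758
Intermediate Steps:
j = 103/24 (j = -206/(-48) = -206*(-1/48) = 103/24 ≈ 4.2917)
y(B, D) = -49*D/(13 + B) (y(B, D) = (D + D*(-50))/(B + 13) = (D - 50*D)/(13 + B) = (-49*D)/(13 + B) = -49*D/(13 + B))
v(m) = 76/91 (v(m) = 152*(1/182) = 76/91)
1/(v(j) + y(80, 21)) = 1/(76/91 - 49*21/(13 + 80)) = 1/(76/91 - 49*21/93) = 1/(76/91 - 49*21*1/93) = 1/(76/91 - 343/31) = 1/(-28857/2821) = -2821/28857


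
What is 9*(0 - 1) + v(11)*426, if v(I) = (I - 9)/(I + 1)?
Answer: 62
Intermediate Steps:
v(I) = (-9 + I)/(1 + I)
9*(0 - 1) + v(11)*426 = 9*(0 - 1) + ((-9 + 11)/(1 + 11))*426 = 9*(-1) + (2/12)*426 = -9 + ((1/12)*2)*426 = -9 + (⅙)*426 = -9 + 71 = 62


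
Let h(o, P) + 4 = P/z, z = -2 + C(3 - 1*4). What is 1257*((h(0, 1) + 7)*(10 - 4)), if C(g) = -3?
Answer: 105588/5 ≈ 21118.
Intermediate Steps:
z = -5 (z = -2 - 3 = -5)
h(o, P) = -4 - P/5 (h(o, P) = -4 + P/(-5) = -4 + P*(-⅕) = -4 - P/5)
1257*((h(0, 1) + 7)*(10 - 4)) = 1257*(((-4 - ⅕*1) + 7)*(10 - 4)) = 1257*(((-4 - ⅕) + 7)*6) = 1257*((-21/5 + 7)*6) = 1257*((14/5)*6) = 1257*(84/5) = 105588/5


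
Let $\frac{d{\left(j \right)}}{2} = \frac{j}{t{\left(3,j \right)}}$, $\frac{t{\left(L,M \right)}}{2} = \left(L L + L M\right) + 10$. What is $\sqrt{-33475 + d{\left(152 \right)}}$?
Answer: $\frac{i \sqrt{836867}}{5} \approx 182.96 i$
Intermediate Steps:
$t{\left(L,M \right)} = 20 + 2 L^{2} + 2 L M$ ($t{\left(L,M \right)} = 2 \left(\left(L L + L M\right) + 10\right) = 2 \left(\left(L^{2} + L M\right) + 10\right) = 2 \left(10 + L^{2} + L M\right) = 20 + 2 L^{2} + 2 L M$)
$d{\left(j \right)} = \frac{2 j}{38 + 6 j}$ ($d{\left(j \right)} = 2 \frac{j}{20 + 2 \cdot 3^{2} + 2 \cdot 3 j} = 2 \frac{j}{20 + 2 \cdot 9 + 6 j} = 2 \frac{j}{20 + 18 + 6 j} = 2 \frac{j}{38 + 6 j} = \frac{2 j}{38 + 6 j}$)
$\sqrt{-33475 + d{\left(152 \right)}} = \sqrt{-33475 + \frac{152}{19 + 3 \cdot 152}} = \sqrt{-33475 + \frac{152}{19 + 456}} = \sqrt{-33475 + \frac{152}{475}} = \sqrt{-33475 + 152 \cdot \frac{1}{475}} = \sqrt{-33475 + \frac{8}{25}} = \sqrt{- \frac{836867}{25}} = \frac{i \sqrt{836867}}{5}$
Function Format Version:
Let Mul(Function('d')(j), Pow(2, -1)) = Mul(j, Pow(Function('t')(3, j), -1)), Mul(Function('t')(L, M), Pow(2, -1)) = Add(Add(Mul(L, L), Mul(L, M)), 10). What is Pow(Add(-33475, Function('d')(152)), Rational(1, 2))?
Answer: Mul(Rational(1, 5), I, Pow(836867, Rational(1, 2))) ≈ Mul(182.96, I)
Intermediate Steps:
Function('t')(L, M) = Add(20, Mul(2, Pow(L, 2)), Mul(2, L, M)) (Function('t')(L, M) = Mul(2, Add(Add(Mul(L, L), Mul(L, M)), 10)) = Mul(2, Add(Add(Pow(L, 2), Mul(L, M)), 10)) = Mul(2, Add(10, Pow(L, 2), Mul(L, M))) = Add(20, Mul(2, Pow(L, 2)), Mul(2, L, M)))
Function('d')(j) = Mul(2, j, Pow(Add(38, Mul(6, j)), -1)) (Function('d')(j) = Mul(2, Mul(j, Pow(Add(20, Mul(2, Pow(3, 2)), Mul(2, 3, j)), -1))) = Mul(2, Mul(j, Pow(Add(20, Mul(2, 9), Mul(6, j)), -1))) = Mul(2, Mul(j, Pow(Add(20, 18, Mul(6, j)), -1))) = Mul(2, Mul(j, Pow(Add(38, Mul(6, j)), -1))) = Mul(2, j, Pow(Add(38, Mul(6, j)), -1)))
Pow(Add(-33475, Function('d')(152)), Rational(1, 2)) = Pow(Add(-33475, Mul(152, Pow(Add(19, Mul(3, 152)), -1))), Rational(1, 2)) = Pow(Add(-33475, Mul(152, Pow(Add(19, 456), -1))), Rational(1, 2)) = Pow(Add(-33475, Mul(152, Pow(475, -1))), Rational(1, 2)) = Pow(Add(-33475, Mul(152, Rational(1, 475))), Rational(1, 2)) = Pow(Add(-33475, Rational(8, 25)), Rational(1, 2)) = Pow(Rational(-836867, 25), Rational(1, 2)) = Mul(Rational(1, 5), I, Pow(836867, Rational(1, 2)))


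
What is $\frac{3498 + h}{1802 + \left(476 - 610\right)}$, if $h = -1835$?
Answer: $\frac{1663}{1668} \approx 0.997$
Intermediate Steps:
$\frac{3498 + h}{1802 + \left(476 - 610\right)} = \frac{3498 - 1835}{1802 + \left(476 - 610\right)} = \frac{1663}{1802 + \left(476 - 610\right)} = \frac{1663}{1802 - 134} = \frac{1663}{1668}$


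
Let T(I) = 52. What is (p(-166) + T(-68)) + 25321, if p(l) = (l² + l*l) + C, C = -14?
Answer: 80471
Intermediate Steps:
p(l) = -14 + 2*l² (p(l) = (l² + l*l) - 14 = (l² + l²) - 14 = 2*l² - 14 = -14 + 2*l²)
(p(-166) + T(-68)) + 25321 = ((-14 + 2*(-166)²) + 52) + 25321 = ((-14 + 2*27556) + 52) + 25321 = ((-14 + 55112) + 52) + 25321 = (55098 + 52) + 25321 = 55150 + 25321 = 80471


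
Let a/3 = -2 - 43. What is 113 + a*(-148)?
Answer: 20093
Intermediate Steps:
a = -135 (a = 3*(-2 - 43) = 3*(-45) = -135)
113 + a*(-148) = 113 - 135*(-148) = 113 + 19980 = 20093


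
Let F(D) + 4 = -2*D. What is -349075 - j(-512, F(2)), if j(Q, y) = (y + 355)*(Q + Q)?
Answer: 6253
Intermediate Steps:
F(D) = -4 - 2*D
j(Q, y) = 2*Q*(355 + y) (j(Q, y) = (355 + y)*(2*Q) = 2*Q*(355 + y))
-349075 - j(-512, F(2)) = -349075 - 2*(-512)*(355 + (-4 - 2*2)) = -349075 - 2*(-512)*(355 + (-4 - 4)) = -349075 - 2*(-512)*(355 - 8) = -349075 - 2*(-512)*347 = -349075 - 1*(-355328) = -349075 + 355328 = 6253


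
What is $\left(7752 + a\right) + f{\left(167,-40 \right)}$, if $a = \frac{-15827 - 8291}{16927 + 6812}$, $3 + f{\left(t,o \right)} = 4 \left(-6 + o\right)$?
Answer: $\frac{179561417}{23739} \approx 7564.0$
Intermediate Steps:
$f{\left(t,o \right)} = -27 + 4 o$ ($f{\left(t,o \right)} = -3 + 4 \left(-6 + o\right) = -3 + \left(-24 + 4 o\right) = -27 + 4 o$)
$a = - \frac{24118}{23739} \approx -1.016$
$\left(7752 + a\right) + f{\left(167,-40 \right)} = \left(7752 - \frac{24118}{23739}\right) + \left(-27 + 4 \left(-40\right)\right) = \frac{184000610}{23739} - 187 = \frac{179561417}{23739}$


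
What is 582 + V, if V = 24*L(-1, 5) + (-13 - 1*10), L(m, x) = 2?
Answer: 607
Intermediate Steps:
V = 25 (V = 24*2 + (-13 - 1*10) = 48 + (-13 - 10) = 48 - 23 = 25)
582 + V = 582 + 25 = 607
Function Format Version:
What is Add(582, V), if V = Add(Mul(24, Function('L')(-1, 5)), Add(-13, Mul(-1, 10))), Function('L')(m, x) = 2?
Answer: 607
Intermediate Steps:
V = 25 (V = Add(Mul(24, 2), Add(-13, Mul(-1, 10))) = Add(48, Add(-13, -10)) = Add(48, -23) = 25)
Add(582, V) = Add(582, 25) = 607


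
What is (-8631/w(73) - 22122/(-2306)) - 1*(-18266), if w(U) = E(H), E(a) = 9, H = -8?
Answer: 19966032/1153 ≈ 17317.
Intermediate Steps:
w(U) = 9
(-8631/w(73) - 22122/(-2306)) - 1*(-18266) = (-8631/9 - 22122/(-2306)) - 1*(-18266) = (-8631*⅑ - 22122*(-1/2306)) + 18266 = (-959 + 11061/1153) + 18266 = -1094666/1153 + 18266 = 19966032/1153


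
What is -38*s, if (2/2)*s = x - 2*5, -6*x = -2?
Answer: 1102/3 ≈ 367.33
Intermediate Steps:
x = 1/3 (x = -1/6*(-2) = 1/3 ≈ 0.33333)
s = -29/3 (s = 1/3 - 2*5 = 1/3 - 10 = -29/3 ≈ -9.6667)
-38*s = -38*(-29/3) = 1102/3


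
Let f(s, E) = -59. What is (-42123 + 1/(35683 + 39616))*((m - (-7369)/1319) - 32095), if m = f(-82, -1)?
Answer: 134497075029298432/99319381 ≈ 1.3542e+9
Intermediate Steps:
m = -59
(-42123 + 1/(35683 + 39616))*((m - (-7369)/1319) - 32095) = (-42123 + 1/(35683 + 39616))*((-59 - (-7369)/1319) - 32095) = (-42123 + 1/75299)*((-59 - (-7369)/1319) - 32095) = (-42123 + 1/75299)*((-59 - 1*(-7369/1319)) - 32095) = -3171819776*((-59 + 7369/1319) - 32095)/75299 = -3171819776*(-70452/1319 - 32095)/75299 = -3171819776/75299*(-42403757/1319) = 134497075029298432/99319381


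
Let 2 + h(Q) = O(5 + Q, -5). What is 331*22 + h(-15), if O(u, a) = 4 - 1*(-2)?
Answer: 7286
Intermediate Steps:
O(u, a) = 6 (O(u, a) = 4 + 2 = 6)
h(Q) = 4 (h(Q) = -2 + 6 = 4)
331*22 + h(-15) = 331*22 + 4 = 7282 + 4 = 7286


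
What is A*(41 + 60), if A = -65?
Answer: -6565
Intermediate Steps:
A*(41 + 60) = -65*(41 + 60) = -65*101 = -6565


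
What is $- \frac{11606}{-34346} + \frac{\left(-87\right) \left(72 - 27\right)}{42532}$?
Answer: $\frac{179580901}{730402036} \approx 0.24587$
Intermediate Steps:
$- \frac{11606}{-34346} + \frac{\left(-87\right) \left(72 - 27\right)}{42532} = \left(-11606\right) \left(- \frac{1}{34346}\right) + \left(-87\right) 45 \cdot \frac{1}{42532} = \frac{5803}{17173} - \frac{3915}{42532} = \frac{179580901}{730402036}$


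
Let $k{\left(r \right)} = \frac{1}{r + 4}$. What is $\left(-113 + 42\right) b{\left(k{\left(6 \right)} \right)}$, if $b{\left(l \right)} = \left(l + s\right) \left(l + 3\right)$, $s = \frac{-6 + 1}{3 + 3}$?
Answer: $\frac{24211}{150} \approx 161.41$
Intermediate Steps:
$k{\left(r \right)} = \frac{1}{4 + r}$
$s = - \frac{5}{6} \approx -0.83333$
$b{\left(l \right)} = \left(3 + l\right) \left(- \frac{5}{6} + l\right)$ ($b{\left(l \right)} = \left(l - \frac{5}{6}\right) \left(l + 3\right) = \left(- \frac{5}{6} + l\right) \left(3 + l\right) = \left(3 + l\right) \left(- \frac{5}{6} + l\right)$)
$\left(-113 + 42\right) b{\left(k{\left(6 \right)} \right)} = \left(-113 + 42\right) \left(- \frac{5}{2} + \left(\frac{1}{4 + 6}\right)^{2} + \frac{13}{6 \left(4 + 6\right)}\right) = - 71 \left(- \frac{5}{2} + \left(\frac{1}{10}\right)^{2} + \frac{13}{6 \cdot 10}\right) = - 71 \left(- \frac{5}{2} + \left(\frac{1}{10}\right)^{2} + \frac{13}{6} \cdot \frac{1}{10}\right) = - 71 \left(- \frac{5}{2} + \frac{1}{100} + \frac{13}{60}\right) = \left(-71\right) \left(- \frac{341}{150}\right) = \frac{24211}{150}$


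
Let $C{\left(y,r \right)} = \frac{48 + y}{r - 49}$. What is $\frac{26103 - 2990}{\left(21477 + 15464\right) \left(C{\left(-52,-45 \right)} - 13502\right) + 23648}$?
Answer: $- \frac{1086311}{23441351616} \approx -4.6342 \cdot 10^{-5}$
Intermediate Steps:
$C{\left(y,r \right)} = \frac{48 + y}{-49 + r}$
$\frac{26103 - 2990}{\left(21477 + 15464\right) \left(C{\left(-52,-45 \right)} - 13502\right) + 23648} = \frac{26103 - 2990}{\left(21477 + 15464\right) \left(\frac{48 - 52}{-49 - 45} - 13502\right) + 23648} = \frac{23113}{36941 \left(\frac{1}{-94} \left(-4\right) - 13502\right) + 23648} = \frac{23113}{36941 \left(\left(- \frac{1}{94}\right) \left(-4\right) - 13502\right) + 23648} = \frac{23113}{36941 \left(\frac{2}{47} - 13502\right) + 23648} = \frac{23113}{36941 \left(- \frac{634592}{47}\right) + 23648} = \frac{23113}{- \frac{23442463072}{47} + 23648} = \frac{23113}{- \frac{23441351616}{47}} = 23113 \left(- \frac{47}{23441351616}\right) = - \frac{1086311}{23441351616}$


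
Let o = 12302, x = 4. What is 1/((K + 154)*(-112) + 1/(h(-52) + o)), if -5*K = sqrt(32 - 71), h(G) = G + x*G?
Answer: -4809862302750/82965961605846973 - 81205467840*I*sqrt(39)/1078557500876010649 ≈ -5.7974e-5 - 4.7019e-7*I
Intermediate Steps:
h(G) = 5*G (h(G) = G + 4*G = 5*G)
K = -I*sqrt(39)/5 (K = -sqrt(32 - 71)/5 = -I*sqrt(39)/5 ≈ -1.249*I)
1/((K + 154)*(-112) + 1/(h(-52) + o)) = 1/((-I*sqrt(39)/5 + 154)*(-112) + 1/(5*(-52) + 12302)) = 1/((154 - I*sqrt(39)/5)*(-112) + 1/(-260 + 12302)) = 1/((-17248 + 112*I*sqrt(39)/5) + 1/12042) = 1/(-207700415/12042 + 112*I*sqrt(39)/5)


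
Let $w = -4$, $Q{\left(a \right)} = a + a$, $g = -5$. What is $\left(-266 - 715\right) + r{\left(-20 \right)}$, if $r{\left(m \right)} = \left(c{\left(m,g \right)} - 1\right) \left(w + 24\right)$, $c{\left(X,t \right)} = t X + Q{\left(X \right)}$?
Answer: $199$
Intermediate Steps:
$Q{\left(a \right)} = 2 a$
$c{\left(X,t \right)} = 2 X + X t$ ($c{\left(X,t \right)} = t X + 2 X = X t + 2 X = 2 X + X t$)
$r{\left(m \right)} = -20 - 60 m$ ($r{\left(m \right)} = \left(m \left(2 - 5\right) - 1\right) \left(-4 + 24\right) = \left(m \left(-3\right) - 1\right) 20 = \left(- 3 m - 1\right) 20 = \left(-1 - 3 m\right) 20 = -20 - 60 m$)
$\left(-266 - 715\right) + r{\left(-20 \right)} = \left(-266 - 715\right) - -1180 = -981 + \left(-20 + 1200\right) = -981 + 1180 = 199$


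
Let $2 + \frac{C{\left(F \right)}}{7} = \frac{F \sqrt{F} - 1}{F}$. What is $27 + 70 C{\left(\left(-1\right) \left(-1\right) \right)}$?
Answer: $-953$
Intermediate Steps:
$C{\left(F \right)} = -14 + \frac{7 \left(-1 + F^{\frac{3}{2}}\right)}{F}$ ($C{\left(F \right)} = -14 + 7 \frac{F \sqrt{F} - 1}{F} = -14 + 7 \frac{F^{\frac{3}{2}} - 1}{F} = -14 + 7 \frac{-1 + F^{\frac{3}{2}}}{F} = -14 + \frac{7 \left(-1 + F^{\frac{3}{2}}\right)}{F}$)
$27 + 70 C{\left(\left(-1\right) \left(-1\right) \right)} = 27 + 70 \left(-14 - \frac{7}{\left(-1\right) \left(-1\right)} + 7 \sqrt{\left(-1\right) \left(-1\right)}\right) = 27 + 70 \left(-14 - \frac{7}{1} + 7 \sqrt{1}\right) = 27 + 70 \left(-14 - 7 + 7 \cdot 1\right) = 27 + 70 \left(-14 - 7 + 7\right) = 27 + 70 \left(-14\right) = 27 - 980 = -953$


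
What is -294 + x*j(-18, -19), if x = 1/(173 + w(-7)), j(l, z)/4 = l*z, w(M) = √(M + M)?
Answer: 6*(-49*√14 + 8249*I)/(√14 - 173*I) ≈ -286.1 - 0.17094*I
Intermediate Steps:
w(M) = √2*√M (w(M) = √(2*M) = √2*√M)
j(l, z) = 4*l*z (j(l, z) = 4*(l*z) = 4*l*z)
x = 1/(173 + I*√14) (x = 1/(173 + √2*√(-7)) = 1/(173 + √2*(I*√7)) = 1/(173 + I*√14) ≈ 0.0057776 - 0.00012496*I)
-294 + x*j(-18, -19) = -294 + (173/29943 - I*√14/29943)*(4*(-18)*(-19)) = -294 + (173/29943 - I*√14/29943)*1368 = -294 + (26296/3327 - 152*I*√14/3327) = -951842/3327 - 152*I*√14/3327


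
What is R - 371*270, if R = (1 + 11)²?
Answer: -100026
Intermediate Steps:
R = 144 (R = 12² = 144)
R - 371*270 = 144 - 371*270 = 144 - 100170 = -100026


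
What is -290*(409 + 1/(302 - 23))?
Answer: -33092480/279 ≈ -1.1861e+5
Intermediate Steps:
-290*(409 + 1/(302 - 23)) = -290*(409 + 1/279) = -290*114112/279 = -33092480/279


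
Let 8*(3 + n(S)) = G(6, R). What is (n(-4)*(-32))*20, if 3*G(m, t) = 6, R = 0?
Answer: 1760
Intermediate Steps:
G(m, t) = 2 (G(m, t) = (⅓)*6 = 2)
n(S) = -11/4 (n(S) = -3 + (⅛)*2 = -3 + ¼ = -11/4)
(n(-4)*(-32))*20 = -11/4*(-32)*20 = 88*20 = 1760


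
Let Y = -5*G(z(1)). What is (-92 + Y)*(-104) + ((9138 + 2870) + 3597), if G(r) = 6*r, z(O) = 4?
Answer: 37653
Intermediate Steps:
Y = -120 (Y = -30*4 = -5*24 = -120)
(-92 + Y)*(-104) + ((9138 + 2870) + 3597) = (-92 - 120)*(-104) + ((9138 + 2870) + 3597) = -212*(-104) + (12008 + 3597) = 22048 + 15605 = 37653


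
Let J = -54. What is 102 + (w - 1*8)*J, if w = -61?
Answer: 3828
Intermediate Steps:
102 + (w - 1*8)*J = 102 + (-61 - 1*8)*(-54) = 102 + (-61 - 8)*(-54) = 102 - 69*(-54) = 102 + 3726 = 3828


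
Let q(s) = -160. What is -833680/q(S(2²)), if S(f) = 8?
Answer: 10421/2 ≈ 5210.5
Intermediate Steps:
-833680/q(S(2²)) = -833680/(-160) = -833680*(-1/160) = 10421/2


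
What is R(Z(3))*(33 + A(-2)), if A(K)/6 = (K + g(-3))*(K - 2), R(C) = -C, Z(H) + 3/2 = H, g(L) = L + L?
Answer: -675/2 ≈ -337.50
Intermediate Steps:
g(L) = 2*L
Z(H) = -3/2 + H
A(K) = 6*(-6 + K)*(-2 + K) (A(K) = 6*((K + 2*(-3))*(K - 2)) = 6*((K - 6)*(-2 + K)) = 6*((-6 + K)*(-2 + K)) = 6*(-6 + K)*(-2 + K))
R(Z(3))*(33 + A(-2)) = (-(-3/2 + 3))*(33 + (72 - 48*(-2) + 6*(-2)²)) = (-1*3/2)*(33 + (72 + 96 + 6*4)) = -3*(33 + (72 + 96 + 24))/2 = -3*(33 + 192)/2 = -3/2*225 = -675/2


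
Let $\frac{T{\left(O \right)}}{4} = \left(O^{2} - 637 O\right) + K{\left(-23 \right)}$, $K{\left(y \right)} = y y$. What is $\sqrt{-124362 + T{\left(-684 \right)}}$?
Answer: $\sqrt{3492010} \approx 1868.7$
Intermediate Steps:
$K{\left(y \right)} = y^{2}$
$T{\left(O \right)} = 2116 - 2548 O + 4 O^{2}$ ($T{\left(O \right)} = 4 \left(\left(O^{2} - 637 O\right) + \left(-23\right)^{2}\right) = 4 \left(\left(O^{2} - 637 O\right) + 529\right) = 4 \left(529 + O^{2} - 637 O\right) = 2116 - 2548 O + 4 O^{2}$)
$\sqrt{-124362 + T{\left(-684 \right)}} = \sqrt{-124362 + \left(2116 - -1742832 + 4 \left(-684\right)^{2}\right)} = \sqrt{-124362 + \left(2116 + 1742832 + 4 \cdot 467856\right)} = \sqrt{-124362 + \left(2116 + 1742832 + 1871424\right)} = \sqrt{-124362 + 3616372} = \sqrt{3492010}$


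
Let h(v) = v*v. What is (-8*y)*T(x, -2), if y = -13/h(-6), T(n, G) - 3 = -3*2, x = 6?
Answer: -26/3 ≈ -8.6667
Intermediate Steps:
T(n, G) = -3 (T(n, G) = 3 - 3*2 = 3 - 6 = -3)
h(v) = v²
y = -13/36 (y = -13/((-6)²) = -13/36 ≈ -0.36111)
(-8*y)*T(x, -2) = -8*(-13/36)*(-3) = (26/9)*(-3) = -26/3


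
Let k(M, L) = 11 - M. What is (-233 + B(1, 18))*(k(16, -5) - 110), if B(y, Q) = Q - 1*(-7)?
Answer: 23920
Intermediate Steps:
B(y, Q) = 7 + Q (B(y, Q) = Q + 7 = 7 + Q)
(-233 + B(1, 18))*(k(16, -5) - 110) = (-233 + (7 + 18))*((11 - 1*16) - 110) = (-233 + 25)*((11 - 16) - 110) = -208*(-5 - 110) = -208*(-115) = 23920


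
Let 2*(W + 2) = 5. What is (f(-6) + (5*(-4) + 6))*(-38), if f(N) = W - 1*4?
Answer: 665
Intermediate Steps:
W = 1/2 (W = -2 + (1/2)*5 = -2 + 5/2 = 1/2 ≈ 0.50000)
f(N) = -7/2 (f(N) = 1/2 - 1*4 = 1/2 - 4 = -7/2)
(f(-6) + (5*(-4) + 6))*(-38) = (-7/2 + (5*(-4) + 6))*(-38) = (-7/2 + (-20 + 6))*(-38) = (-7/2 - 14)*(-38) = -35/2*(-38) = 665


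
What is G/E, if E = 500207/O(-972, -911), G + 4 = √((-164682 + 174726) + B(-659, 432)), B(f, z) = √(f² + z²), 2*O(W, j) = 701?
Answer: -1402/500207 + 701*√(10044 + √620905)/1000414 ≈ 0.070125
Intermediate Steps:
O(W, j) = 701/2 (O(W, j) = (½)*701 = 701/2)
G = -4 + √(10044 + √620905) (G = -4 + √((-164682 + 174726) + √((-659)² + 432²)) = -4 + √(10044 + √(434281 + 186624)) = -4 + √(10044 + √620905) ≈ 100.08)
E = 1000414/701 (E = 500207/(701/2) = 500207*(2/701) = 1000414/701 ≈ 1427.1)
G/E = (-4 + √(10044 + √620905))/(1000414/701) = (-4 + √(10044 + √620905))*(701/1000414) = -1402/500207 + 701*√(10044 + √620905)/1000414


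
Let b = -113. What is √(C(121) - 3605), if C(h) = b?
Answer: 13*I*√22 ≈ 60.975*I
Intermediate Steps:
C(h) = -113
√(C(121) - 3605) = √(-113 - 3605) = √(-3718) = 13*I*√22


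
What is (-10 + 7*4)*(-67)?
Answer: -1206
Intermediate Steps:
(-10 + 7*4)*(-67) = (-10 + 28)*(-67) = 18*(-67) = -1206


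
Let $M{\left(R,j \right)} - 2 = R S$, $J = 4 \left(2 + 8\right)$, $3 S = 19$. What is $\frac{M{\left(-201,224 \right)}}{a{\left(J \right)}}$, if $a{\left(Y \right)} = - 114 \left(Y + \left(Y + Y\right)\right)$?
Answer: $\frac{1271}{13680} \approx 0.092909$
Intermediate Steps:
$S = \frac{19}{3}$ ($S = \frac{1}{3} \cdot 19 = \frac{19}{3} \approx 6.3333$)
$J = 40$ ($J = 4 \cdot 10 = 40$)
$M{\left(R,j \right)} = 2 + \frac{19 R}{3}$ ($M{\left(R,j \right)} = 2 + R \frac{19}{3} = 2 + \frac{19 R}{3}$)
$a{\left(Y \right)} = - 342 Y$ ($a{\left(Y \right)} = - 114 \left(Y + 2 Y\right) = - 114 \cdot 3 Y = - 342 Y$)
$\frac{M{\left(-201,224 \right)}}{a{\left(J \right)}} = \frac{2 + \frac{19}{3} \left(-201\right)}{\left(-342\right) 40} = \frac{2 - 1273}{-13680} = \left(-1271\right) \left(- \frac{1}{13680}\right) = \frac{1271}{13680}$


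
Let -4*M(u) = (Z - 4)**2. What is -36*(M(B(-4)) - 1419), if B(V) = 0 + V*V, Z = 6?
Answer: 51120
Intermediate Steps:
B(V) = V**2 (B(V) = 0 + V**2 = V**2)
M(u) = -1 (M(u) = -(6 - 4)**2/4 = -1/4*2**2 = -1/4*4 = -1)
-36*(M(B(-4)) - 1419) = -36*(-1 - 1419) = -36*(-1420) = 51120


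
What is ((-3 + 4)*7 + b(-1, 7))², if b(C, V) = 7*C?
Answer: 0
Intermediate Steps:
((-3 + 4)*7 + b(-1, 7))² = ((-3 + 4)*7 + 7*(-1))² = (1*7 - 7)² = (7 - 7)² = 0² = 0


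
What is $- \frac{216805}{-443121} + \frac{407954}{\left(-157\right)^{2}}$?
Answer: $\frac{186117010879}{10922489529} \approx 17.04$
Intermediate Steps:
$- \frac{216805}{-443121} + \frac{407954}{\left(-157\right)^{2}} = \left(-216805\right) \left(- \frac{1}{443121}\right) + \frac{407954}{24649} = \frac{216805}{443121} + 407954 \cdot \frac{1}{24649} = \frac{216805}{443121} + \frac{407954}{24649} = \frac{186117010879}{10922489529}$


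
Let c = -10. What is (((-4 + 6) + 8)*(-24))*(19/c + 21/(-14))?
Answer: 816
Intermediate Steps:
(((-4 + 6) + 8)*(-24))*(19/c + 21/(-14)) = (((-4 + 6) + 8)*(-24))*(19/(-10) + 21/(-14)) = ((2 + 8)*(-24))*(19*(-1/10) + 21*(-1/14)) = (10*(-24))*(-19/10 - 3/2) = -240*(-17/5) = 816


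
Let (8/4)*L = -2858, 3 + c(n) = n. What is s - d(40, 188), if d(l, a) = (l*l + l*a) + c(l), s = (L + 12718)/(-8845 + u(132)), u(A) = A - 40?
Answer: -80162510/8753 ≈ -9158.3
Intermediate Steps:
c(n) = -3 + n
u(A) = -40 + A
L = -1429 (L = (½)*(-2858) = -1429)
s = -11289/8753 (s = (-1429 + 12718)/(-8845 + (-40 + 132)) = 11289/(-8845 + 92) = 11289/(-8753) = 11289*(-1/8753) = -11289/8753 ≈ -1.2897)
d(l, a) = -3 + l + l² + a*l (d(l, a) = (l*l + l*a) + (-3 + l) = (l² + a*l) + (-3 + l) = -3 + l + l² + a*l)
s - d(40, 188) = -11289/8753 - (-3 + 40 + 40² + 188*40) = -11289/8753 - (-3 + 40 + 1600 + 7520) = -11289/8753 - 1*9157 = -11289/8753 - 9157 = -80162510/8753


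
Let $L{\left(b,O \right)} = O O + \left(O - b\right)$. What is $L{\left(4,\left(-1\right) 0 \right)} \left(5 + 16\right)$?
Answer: $-84$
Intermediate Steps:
$L{\left(b,O \right)} = O + O^{2} - b$ ($L{\left(b,O \right)} = O^{2} + \left(O - b\right) = O + O^{2} - b$)
$L{\left(4,\left(-1\right) 0 \right)} \left(5 + 16\right) = \left(\left(-1\right) 0 + \left(\left(-1\right) 0\right)^{2} - 4\right) \left(5 + 16\right) = \left(0 + 0^{2} - 4\right) 21 = \left(0 + 0 - 4\right) 21 = \left(-4\right) 21 = -84$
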